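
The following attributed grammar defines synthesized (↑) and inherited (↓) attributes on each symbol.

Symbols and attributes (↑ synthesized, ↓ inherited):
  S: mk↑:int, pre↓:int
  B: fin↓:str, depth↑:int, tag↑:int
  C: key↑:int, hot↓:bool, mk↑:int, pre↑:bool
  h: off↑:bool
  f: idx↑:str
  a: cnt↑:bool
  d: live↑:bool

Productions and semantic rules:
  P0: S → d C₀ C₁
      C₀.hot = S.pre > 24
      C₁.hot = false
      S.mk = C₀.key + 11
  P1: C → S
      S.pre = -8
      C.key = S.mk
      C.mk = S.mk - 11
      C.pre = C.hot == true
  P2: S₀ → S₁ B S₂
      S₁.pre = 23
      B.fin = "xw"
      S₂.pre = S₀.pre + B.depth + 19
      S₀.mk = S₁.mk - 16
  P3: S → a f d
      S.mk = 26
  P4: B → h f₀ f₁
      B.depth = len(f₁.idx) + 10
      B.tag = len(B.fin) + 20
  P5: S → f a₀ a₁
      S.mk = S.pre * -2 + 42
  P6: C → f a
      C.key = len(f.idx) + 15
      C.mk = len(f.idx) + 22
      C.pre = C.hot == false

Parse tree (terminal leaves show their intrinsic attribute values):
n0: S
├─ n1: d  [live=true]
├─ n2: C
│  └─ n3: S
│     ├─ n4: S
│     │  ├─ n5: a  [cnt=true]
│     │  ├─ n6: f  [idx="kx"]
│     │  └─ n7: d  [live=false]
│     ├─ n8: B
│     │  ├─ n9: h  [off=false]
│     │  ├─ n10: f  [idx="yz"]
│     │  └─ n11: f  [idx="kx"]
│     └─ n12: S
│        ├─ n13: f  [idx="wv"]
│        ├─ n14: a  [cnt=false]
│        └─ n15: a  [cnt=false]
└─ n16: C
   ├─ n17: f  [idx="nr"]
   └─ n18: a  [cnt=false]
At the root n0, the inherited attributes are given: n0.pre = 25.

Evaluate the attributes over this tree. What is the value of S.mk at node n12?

1. n0.pre = 25  [given at root]
2. n1.live = true  [terminal]
3. n2.hot = true  [S.pre > 24]
4. n3.pre = -8  [-8]
5. n4.pre = 23  [23]
6. n5.cnt = true  [terminal]
7. n6.idx = "kx"  [terminal]
8. n7.live = false  [terminal]
9. n4.mk = 26  [26]
10. n8.fin = "xw"  ["xw"]
11. n9.off = false  [terminal]
12. n10.idx = "yz"  [terminal]
13. n11.idx = "kx"  [terminal]
14. n8.depth = 12  [len(f₁.idx) + 10]
15. n8.tag = 22  [len(B.fin) + 20]
16. n12.pre = 23  [S₀.pre + B.depth + 19]
17. n13.idx = "wv"  [terminal]
18. n14.cnt = false  [terminal]
19. n15.cnt = false  [terminal]
20. n12.mk = -4  [S.pre * -2 + 42]
21. n3.mk = 10  [S₁.mk - 16]
22. n2.key = 10  [S.mk]
23. n2.mk = -1  [S.mk - 11]
24. n2.pre = true  [C.hot == true]
25. n16.hot = false  [false]
26. n17.idx = "nr"  [terminal]
27. n18.cnt = false  [terminal]
28. n16.key = 17  [len(f.idx) + 15]
29. n16.mk = 24  [len(f.idx) + 22]
30. n16.pre = true  [C.hot == false]
31. n0.mk = 21  [C₀.key + 11]

-4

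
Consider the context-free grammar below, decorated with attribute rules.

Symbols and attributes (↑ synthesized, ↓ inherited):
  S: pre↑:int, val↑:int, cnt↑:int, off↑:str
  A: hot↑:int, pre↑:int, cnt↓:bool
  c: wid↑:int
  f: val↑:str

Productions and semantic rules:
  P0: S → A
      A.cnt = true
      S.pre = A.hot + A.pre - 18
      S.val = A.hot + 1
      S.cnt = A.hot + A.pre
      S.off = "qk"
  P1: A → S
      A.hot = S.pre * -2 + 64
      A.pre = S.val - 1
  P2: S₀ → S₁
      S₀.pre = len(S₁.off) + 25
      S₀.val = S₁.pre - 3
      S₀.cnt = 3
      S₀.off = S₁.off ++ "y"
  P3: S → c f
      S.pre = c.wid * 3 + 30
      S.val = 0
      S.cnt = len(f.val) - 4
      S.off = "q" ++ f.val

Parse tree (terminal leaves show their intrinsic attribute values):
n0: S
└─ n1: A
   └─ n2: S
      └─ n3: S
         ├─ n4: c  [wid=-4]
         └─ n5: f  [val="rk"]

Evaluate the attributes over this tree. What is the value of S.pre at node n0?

1. n1.cnt = true  [true]
2. n4.wid = -4  [terminal]
3. n5.val = "rk"  [terminal]
4. n3.pre = 18  [c.wid * 3 + 30]
5. n3.val = 0  [0]
6. n3.cnt = -2  [len(f.val) - 4]
7. n3.off = "qrk"  ["q" ++ f.val]
8. n2.pre = 28  [len(S₁.off) + 25]
9. n2.val = 15  [S₁.pre - 3]
10. n2.cnt = 3  [3]
11. n2.off = "qrky"  [S₁.off ++ "y"]
12. n1.hot = 8  [S.pre * -2 + 64]
13. n1.pre = 14  [S.val - 1]
14. n0.pre = 4  [A.hot + A.pre - 18]
15. n0.val = 9  [A.hot + 1]
16. n0.cnt = 22  [A.hot + A.pre]
17. n0.off = "qk"  ["qk"]

4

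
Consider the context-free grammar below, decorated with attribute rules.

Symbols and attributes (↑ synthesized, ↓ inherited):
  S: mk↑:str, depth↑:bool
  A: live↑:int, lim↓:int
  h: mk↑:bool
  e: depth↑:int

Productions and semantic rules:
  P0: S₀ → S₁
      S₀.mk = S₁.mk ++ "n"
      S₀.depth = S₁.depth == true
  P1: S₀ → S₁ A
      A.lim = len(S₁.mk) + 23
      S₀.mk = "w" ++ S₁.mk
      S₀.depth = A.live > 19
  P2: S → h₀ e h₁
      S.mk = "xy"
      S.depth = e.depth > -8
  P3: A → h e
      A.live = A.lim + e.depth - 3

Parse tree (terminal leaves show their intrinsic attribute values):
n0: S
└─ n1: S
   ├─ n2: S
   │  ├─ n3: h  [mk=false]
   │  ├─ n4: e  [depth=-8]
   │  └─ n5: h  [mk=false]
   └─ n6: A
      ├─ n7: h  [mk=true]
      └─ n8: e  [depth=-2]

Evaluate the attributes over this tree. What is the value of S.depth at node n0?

1. n3.mk = false  [terminal]
2. n4.depth = -8  [terminal]
3. n5.mk = false  [terminal]
4. n2.mk = "xy"  ["xy"]
5. n2.depth = false  [e.depth > -8]
6. n6.lim = 25  [len(S₁.mk) + 23]
7. n7.mk = true  [terminal]
8. n8.depth = -2  [terminal]
9. n6.live = 20  [A.lim + e.depth - 3]
10. n1.mk = "wxy"  ["w" ++ S₁.mk]
11. n1.depth = true  [A.live > 19]
12. n0.mk = "wxyn"  [S₁.mk ++ "n"]
13. n0.depth = true  [S₁.depth == true]

true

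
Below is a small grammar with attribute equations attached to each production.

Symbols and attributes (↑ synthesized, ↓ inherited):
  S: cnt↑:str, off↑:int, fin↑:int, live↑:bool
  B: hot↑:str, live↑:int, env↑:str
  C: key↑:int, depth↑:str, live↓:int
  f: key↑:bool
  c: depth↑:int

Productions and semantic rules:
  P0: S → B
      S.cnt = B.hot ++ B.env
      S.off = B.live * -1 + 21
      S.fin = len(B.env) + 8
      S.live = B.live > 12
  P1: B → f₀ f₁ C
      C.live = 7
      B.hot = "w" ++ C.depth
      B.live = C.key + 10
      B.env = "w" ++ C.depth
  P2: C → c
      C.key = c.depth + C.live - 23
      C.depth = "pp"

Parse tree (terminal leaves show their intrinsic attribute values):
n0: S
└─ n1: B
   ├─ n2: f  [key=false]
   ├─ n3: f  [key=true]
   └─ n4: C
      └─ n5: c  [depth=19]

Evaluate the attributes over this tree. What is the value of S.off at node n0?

1. n2.key = false  [terminal]
2. n3.key = true  [terminal]
3. n4.live = 7  [7]
4. n5.depth = 19  [terminal]
5. n4.key = 3  [c.depth + C.live - 23]
6. n4.depth = "pp"  ["pp"]
7. n1.hot = "wpp"  ["w" ++ C.depth]
8. n1.live = 13  [C.key + 10]
9. n1.env = "wpp"  ["w" ++ C.depth]
10. n0.cnt = "wppwpp"  [B.hot ++ B.env]
11. n0.off = 8  [B.live * -1 + 21]
12. n0.fin = 11  [len(B.env) + 8]
13. n0.live = true  [B.live > 12]

8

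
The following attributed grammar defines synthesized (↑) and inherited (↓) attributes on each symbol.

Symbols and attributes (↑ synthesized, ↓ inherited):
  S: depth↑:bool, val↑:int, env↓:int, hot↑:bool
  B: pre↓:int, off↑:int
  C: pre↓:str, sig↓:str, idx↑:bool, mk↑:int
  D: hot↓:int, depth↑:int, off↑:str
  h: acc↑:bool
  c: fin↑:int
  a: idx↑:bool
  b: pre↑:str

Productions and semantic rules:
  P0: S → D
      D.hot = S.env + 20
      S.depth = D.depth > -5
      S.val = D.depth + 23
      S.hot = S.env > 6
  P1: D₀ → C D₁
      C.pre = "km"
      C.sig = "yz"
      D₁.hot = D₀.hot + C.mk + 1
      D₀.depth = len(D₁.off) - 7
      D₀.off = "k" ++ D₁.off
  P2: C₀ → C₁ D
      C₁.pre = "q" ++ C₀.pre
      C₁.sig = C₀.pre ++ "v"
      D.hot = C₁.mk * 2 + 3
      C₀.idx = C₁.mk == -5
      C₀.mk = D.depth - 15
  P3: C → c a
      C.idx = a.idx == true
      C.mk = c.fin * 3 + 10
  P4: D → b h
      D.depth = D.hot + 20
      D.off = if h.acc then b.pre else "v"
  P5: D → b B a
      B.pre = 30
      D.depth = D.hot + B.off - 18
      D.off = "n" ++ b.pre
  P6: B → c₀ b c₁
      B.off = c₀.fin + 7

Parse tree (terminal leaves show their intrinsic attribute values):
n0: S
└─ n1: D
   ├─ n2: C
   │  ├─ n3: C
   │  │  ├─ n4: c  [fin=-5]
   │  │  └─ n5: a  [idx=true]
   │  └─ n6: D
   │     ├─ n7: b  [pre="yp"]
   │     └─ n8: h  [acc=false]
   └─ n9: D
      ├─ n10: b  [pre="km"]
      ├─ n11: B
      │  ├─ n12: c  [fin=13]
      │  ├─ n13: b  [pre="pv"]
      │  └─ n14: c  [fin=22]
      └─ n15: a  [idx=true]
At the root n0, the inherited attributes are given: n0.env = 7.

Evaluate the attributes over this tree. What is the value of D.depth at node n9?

1. n0.env = 7  [given at root]
2. n1.hot = 27  [S.env + 20]
3. n2.pre = "km"  ["km"]
4. n2.sig = "yz"  ["yz"]
5. n3.pre = "qkm"  ["q" ++ C₀.pre]
6. n3.sig = "kmv"  [C₀.pre ++ "v"]
7. n4.fin = -5  [terminal]
8. n5.idx = true  [terminal]
9. n3.idx = true  [a.idx == true]
10. n3.mk = -5  [c.fin * 3 + 10]
11. n6.hot = -7  [C₁.mk * 2 + 3]
12. n7.pre = "yp"  [terminal]
13. n8.acc = false  [terminal]
14. n6.depth = 13  [D.hot + 20]
15. n6.off = "v"  [if h.acc then b.pre else "v"]
16. n2.idx = true  [C₁.mk == -5]
17. n2.mk = -2  [D.depth - 15]
18. n9.hot = 26  [D₀.hot + C.mk + 1]
19. n10.pre = "km"  [terminal]
20. n11.pre = 30  [30]
21. n12.fin = 13  [terminal]
22. n13.pre = "pv"  [terminal]
23. n14.fin = 22  [terminal]
24. n11.off = 20  [c₀.fin + 7]
25. n15.idx = true  [terminal]
26. n9.depth = 28  [D.hot + B.off - 18]
27. n9.off = "nkm"  ["n" ++ b.pre]
28. n1.depth = -4  [len(D₁.off) - 7]
29. n1.off = "knkm"  ["k" ++ D₁.off]
30. n0.depth = true  [D.depth > -5]
31. n0.val = 19  [D.depth + 23]
32. n0.hot = true  [S.env > 6]

28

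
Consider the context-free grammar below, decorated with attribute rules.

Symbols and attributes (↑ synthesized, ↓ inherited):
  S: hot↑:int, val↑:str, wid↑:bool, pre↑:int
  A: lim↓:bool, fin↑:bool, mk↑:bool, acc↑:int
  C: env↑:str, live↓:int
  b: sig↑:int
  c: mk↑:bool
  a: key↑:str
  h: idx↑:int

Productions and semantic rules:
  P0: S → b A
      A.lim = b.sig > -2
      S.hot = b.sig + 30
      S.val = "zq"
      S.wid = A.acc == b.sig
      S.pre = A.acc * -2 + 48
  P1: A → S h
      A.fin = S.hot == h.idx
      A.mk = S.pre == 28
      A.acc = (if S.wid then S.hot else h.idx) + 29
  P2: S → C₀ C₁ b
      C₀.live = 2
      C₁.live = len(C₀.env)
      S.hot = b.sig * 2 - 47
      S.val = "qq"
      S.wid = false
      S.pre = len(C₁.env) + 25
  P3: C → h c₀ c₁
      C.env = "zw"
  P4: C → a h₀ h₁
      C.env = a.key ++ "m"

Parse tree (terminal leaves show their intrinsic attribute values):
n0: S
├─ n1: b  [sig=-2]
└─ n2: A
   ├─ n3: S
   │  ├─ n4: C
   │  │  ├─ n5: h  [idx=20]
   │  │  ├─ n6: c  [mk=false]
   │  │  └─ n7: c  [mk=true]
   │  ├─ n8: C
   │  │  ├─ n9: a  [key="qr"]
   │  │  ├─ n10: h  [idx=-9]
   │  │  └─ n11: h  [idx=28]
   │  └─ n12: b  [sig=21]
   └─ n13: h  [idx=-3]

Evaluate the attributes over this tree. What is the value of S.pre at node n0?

-4

1. n1.sig = -2  [terminal]
2. n2.lim = false  [b.sig > -2]
3. n4.live = 2  [2]
4. n5.idx = 20  [terminal]
5. n6.mk = false  [terminal]
6. n7.mk = true  [terminal]
7. n4.env = "zw"  ["zw"]
8. n8.live = 2  [len(C₀.env)]
9. n9.key = "qr"  [terminal]
10. n10.idx = -9  [terminal]
11. n11.idx = 28  [terminal]
12. n8.env = "qrm"  [a.key ++ "m"]
13. n12.sig = 21  [terminal]
14. n3.hot = -5  [b.sig * 2 - 47]
15. n3.val = "qq"  ["qq"]
16. n3.wid = false  [false]
17. n3.pre = 28  [len(C₁.env) + 25]
18. n13.idx = -3  [terminal]
19. n2.fin = false  [S.hot == h.idx]
20. n2.mk = true  [S.pre == 28]
21. n2.acc = 26  [(if S.wid then S.hot else h.idx) + 29]
22. n0.hot = 28  [b.sig + 30]
23. n0.val = "zq"  ["zq"]
24. n0.wid = false  [A.acc == b.sig]
25. n0.pre = -4  [A.acc * -2 + 48]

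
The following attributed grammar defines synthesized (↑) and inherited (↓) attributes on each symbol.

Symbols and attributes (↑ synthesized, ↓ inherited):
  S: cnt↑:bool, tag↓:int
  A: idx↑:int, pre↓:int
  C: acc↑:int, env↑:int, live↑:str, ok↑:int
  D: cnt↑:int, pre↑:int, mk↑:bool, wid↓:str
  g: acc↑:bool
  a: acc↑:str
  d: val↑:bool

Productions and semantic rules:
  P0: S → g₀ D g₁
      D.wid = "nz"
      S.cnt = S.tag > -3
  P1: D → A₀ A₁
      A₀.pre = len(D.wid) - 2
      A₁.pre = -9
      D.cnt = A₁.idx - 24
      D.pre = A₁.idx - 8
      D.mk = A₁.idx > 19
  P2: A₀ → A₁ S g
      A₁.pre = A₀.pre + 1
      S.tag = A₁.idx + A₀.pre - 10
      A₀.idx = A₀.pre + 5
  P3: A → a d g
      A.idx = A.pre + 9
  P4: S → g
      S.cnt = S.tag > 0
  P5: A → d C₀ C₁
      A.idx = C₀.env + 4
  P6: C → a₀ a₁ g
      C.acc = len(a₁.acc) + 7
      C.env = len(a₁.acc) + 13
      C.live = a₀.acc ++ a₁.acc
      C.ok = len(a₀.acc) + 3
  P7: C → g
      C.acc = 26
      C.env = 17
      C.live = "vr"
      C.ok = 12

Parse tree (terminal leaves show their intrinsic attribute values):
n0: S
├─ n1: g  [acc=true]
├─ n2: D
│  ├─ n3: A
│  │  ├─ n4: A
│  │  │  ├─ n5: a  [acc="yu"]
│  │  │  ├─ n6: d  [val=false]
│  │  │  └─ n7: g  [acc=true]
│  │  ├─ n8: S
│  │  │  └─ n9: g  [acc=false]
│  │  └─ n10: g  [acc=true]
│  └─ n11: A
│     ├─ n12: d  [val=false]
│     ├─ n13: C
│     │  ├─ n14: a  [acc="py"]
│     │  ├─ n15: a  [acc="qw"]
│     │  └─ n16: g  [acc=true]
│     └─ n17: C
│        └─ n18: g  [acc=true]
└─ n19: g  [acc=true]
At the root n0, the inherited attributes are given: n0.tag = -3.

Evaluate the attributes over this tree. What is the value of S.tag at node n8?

1. n0.tag = -3  [given at root]
2. n1.acc = true  [terminal]
3. n2.wid = "nz"  ["nz"]
4. n3.pre = 0  [len(D.wid) - 2]
5. n4.pre = 1  [A₀.pre + 1]
6. n5.acc = "yu"  [terminal]
7. n6.val = false  [terminal]
8. n7.acc = true  [terminal]
9. n4.idx = 10  [A.pre + 9]
10. n8.tag = 0  [A₁.idx + A₀.pre - 10]
11. n9.acc = false  [terminal]
12. n8.cnt = false  [S.tag > 0]
13. n10.acc = true  [terminal]
14. n3.idx = 5  [A₀.pre + 5]
15. n11.pre = -9  [-9]
16. n12.val = false  [terminal]
17. n14.acc = "py"  [terminal]
18. n15.acc = "qw"  [terminal]
19. n16.acc = true  [terminal]
20. n13.acc = 9  [len(a₁.acc) + 7]
21. n13.env = 15  [len(a₁.acc) + 13]
22. n13.live = "pyqw"  [a₀.acc ++ a₁.acc]
23. n13.ok = 5  [len(a₀.acc) + 3]
24. n18.acc = true  [terminal]
25. n17.acc = 26  [26]
26. n17.env = 17  [17]
27. n17.live = "vr"  ["vr"]
28. n17.ok = 12  [12]
29. n11.idx = 19  [C₀.env + 4]
30. n2.cnt = -5  [A₁.idx - 24]
31. n2.pre = 11  [A₁.idx - 8]
32. n2.mk = false  [A₁.idx > 19]
33. n19.acc = true  [terminal]
34. n0.cnt = false  [S.tag > -3]

0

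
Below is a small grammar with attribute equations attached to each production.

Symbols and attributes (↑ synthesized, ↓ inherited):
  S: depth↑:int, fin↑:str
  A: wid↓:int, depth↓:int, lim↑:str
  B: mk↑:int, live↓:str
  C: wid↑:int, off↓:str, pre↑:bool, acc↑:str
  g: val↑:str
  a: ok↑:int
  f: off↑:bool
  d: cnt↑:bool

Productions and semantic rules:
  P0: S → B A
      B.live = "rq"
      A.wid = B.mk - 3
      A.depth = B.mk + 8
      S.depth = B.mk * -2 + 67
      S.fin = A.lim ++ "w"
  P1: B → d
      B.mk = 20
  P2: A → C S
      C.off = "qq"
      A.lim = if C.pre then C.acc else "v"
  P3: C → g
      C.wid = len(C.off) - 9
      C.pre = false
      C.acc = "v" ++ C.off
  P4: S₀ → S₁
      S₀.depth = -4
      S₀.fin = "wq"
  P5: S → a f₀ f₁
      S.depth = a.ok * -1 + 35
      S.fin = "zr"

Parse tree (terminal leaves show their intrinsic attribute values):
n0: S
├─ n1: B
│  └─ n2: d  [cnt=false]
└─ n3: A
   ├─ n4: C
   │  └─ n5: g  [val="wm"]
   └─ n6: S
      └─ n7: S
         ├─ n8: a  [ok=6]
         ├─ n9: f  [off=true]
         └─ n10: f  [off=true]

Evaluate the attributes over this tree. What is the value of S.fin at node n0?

"vw"

1. n1.live = "rq"  ["rq"]
2. n2.cnt = false  [terminal]
3. n1.mk = 20  [20]
4. n3.wid = 17  [B.mk - 3]
5. n3.depth = 28  [B.mk + 8]
6. n4.off = "qq"  ["qq"]
7. n5.val = "wm"  [terminal]
8. n4.wid = -7  [len(C.off) - 9]
9. n4.pre = false  [false]
10. n4.acc = "vqq"  ["v" ++ C.off]
11. n8.ok = 6  [terminal]
12. n9.off = true  [terminal]
13. n10.off = true  [terminal]
14. n7.depth = 29  [a.ok * -1 + 35]
15. n7.fin = "zr"  ["zr"]
16. n6.depth = -4  [-4]
17. n6.fin = "wq"  ["wq"]
18. n3.lim = "v"  [if C.pre then C.acc else "v"]
19. n0.depth = 27  [B.mk * -2 + 67]
20. n0.fin = "vw"  [A.lim ++ "w"]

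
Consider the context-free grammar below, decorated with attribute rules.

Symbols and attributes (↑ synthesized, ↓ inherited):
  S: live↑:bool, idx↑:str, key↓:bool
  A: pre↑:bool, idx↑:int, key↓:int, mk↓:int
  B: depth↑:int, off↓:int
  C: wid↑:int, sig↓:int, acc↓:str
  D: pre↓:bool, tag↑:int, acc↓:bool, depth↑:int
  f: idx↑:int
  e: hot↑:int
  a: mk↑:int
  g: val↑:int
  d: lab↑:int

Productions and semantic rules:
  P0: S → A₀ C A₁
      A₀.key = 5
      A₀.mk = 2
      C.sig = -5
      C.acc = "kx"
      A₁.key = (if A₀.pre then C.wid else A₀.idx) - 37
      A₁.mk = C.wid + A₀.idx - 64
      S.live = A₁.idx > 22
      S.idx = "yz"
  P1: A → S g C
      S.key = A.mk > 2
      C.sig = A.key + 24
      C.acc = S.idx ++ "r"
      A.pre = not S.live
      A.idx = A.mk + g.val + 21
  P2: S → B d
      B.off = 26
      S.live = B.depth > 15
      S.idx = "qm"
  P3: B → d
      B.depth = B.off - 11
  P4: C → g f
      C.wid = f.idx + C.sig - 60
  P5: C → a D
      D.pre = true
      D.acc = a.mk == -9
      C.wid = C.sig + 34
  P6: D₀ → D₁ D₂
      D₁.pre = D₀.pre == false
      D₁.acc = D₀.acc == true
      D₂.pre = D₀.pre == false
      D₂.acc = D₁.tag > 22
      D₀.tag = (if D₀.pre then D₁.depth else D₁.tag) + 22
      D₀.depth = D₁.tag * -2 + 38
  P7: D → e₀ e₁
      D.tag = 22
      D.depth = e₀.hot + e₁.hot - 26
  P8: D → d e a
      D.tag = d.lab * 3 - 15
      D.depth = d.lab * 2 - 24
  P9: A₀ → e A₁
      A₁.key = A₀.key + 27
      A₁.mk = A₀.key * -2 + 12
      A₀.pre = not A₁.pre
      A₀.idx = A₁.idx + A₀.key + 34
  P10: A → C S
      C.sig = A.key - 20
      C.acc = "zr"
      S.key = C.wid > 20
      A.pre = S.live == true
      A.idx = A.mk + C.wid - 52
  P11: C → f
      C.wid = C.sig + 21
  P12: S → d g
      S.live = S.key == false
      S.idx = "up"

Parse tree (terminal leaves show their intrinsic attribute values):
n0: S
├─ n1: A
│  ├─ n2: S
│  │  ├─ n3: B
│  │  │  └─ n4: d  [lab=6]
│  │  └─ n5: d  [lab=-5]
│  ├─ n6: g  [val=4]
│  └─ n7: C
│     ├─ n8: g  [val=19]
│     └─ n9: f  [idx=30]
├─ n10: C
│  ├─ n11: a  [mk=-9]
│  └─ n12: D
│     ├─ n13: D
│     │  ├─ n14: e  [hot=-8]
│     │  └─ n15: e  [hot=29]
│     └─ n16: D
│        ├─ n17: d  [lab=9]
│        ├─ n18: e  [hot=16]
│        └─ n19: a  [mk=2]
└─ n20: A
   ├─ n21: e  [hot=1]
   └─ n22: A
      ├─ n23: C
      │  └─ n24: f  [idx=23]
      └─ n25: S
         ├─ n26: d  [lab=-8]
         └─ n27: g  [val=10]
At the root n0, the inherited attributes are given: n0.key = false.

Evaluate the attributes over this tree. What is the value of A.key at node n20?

-8

1. n0.key = false  [given at root]
2. n1.key = 5  [5]
3. n1.mk = 2  [2]
4. n2.key = false  [A.mk > 2]
5. n3.off = 26  [26]
6. n4.lab = 6  [terminal]
7. n3.depth = 15  [B.off - 11]
8. n5.lab = -5  [terminal]
9. n2.live = false  [B.depth > 15]
10. n2.idx = "qm"  ["qm"]
11. n6.val = 4  [terminal]
12. n7.sig = 29  [A.key + 24]
13. n7.acc = "qmr"  [S.idx ++ "r"]
14. n8.val = 19  [terminal]
15. n9.idx = 30  [terminal]
16. n7.wid = -1  [f.idx + C.sig - 60]
17. n1.pre = true  [not S.live]
18. n1.idx = 27  [A.mk + g.val + 21]
19. n10.sig = -5  [-5]
20. n10.acc = "kx"  ["kx"]
21. n11.mk = -9  [terminal]
22. n12.pre = true  [true]
23. n12.acc = true  [a.mk == -9]
24. n13.pre = false  [D₀.pre == false]
25. n13.acc = true  [D₀.acc == true]
26. n14.hot = -8  [terminal]
27. n15.hot = 29  [terminal]
28. n13.tag = 22  [22]
29. n13.depth = -5  [e₀.hot + e₁.hot - 26]
30. n16.pre = false  [D₀.pre == false]
31. n16.acc = false  [D₁.tag > 22]
32. n17.lab = 9  [terminal]
33. n18.hot = 16  [terminal]
34. n19.mk = 2  [terminal]
35. n16.tag = 12  [d.lab * 3 - 15]
36. n16.depth = -6  [d.lab * 2 - 24]
37. n12.tag = 17  [(if D₀.pre then D₁.depth else D₁.tag) + 22]
38. n12.depth = -6  [D₁.tag * -2 + 38]
39. n10.wid = 29  [C.sig + 34]
40. n20.key = -8  [(if A₀.pre then C.wid else A₀.idx) - 37]
41. n20.mk = -8  [C.wid + A₀.idx - 64]
42. n21.hot = 1  [terminal]
43. n22.key = 19  [A₀.key + 27]
44. n22.mk = 28  [A₀.key * -2 + 12]
45. n23.sig = -1  [A.key - 20]
46. n23.acc = "zr"  ["zr"]
47. n24.idx = 23  [terminal]
48. n23.wid = 20  [C.sig + 21]
49. n25.key = false  [C.wid > 20]
50. n26.lab = -8  [terminal]
51. n27.val = 10  [terminal]
52. n25.live = true  [S.key == false]
53. n25.idx = "up"  ["up"]
54. n22.pre = true  [S.live == true]
55. n22.idx = -4  [A.mk + C.wid - 52]
56. n20.pre = false  [not A₁.pre]
57. n20.idx = 22  [A₁.idx + A₀.key + 34]
58. n0.live = false  [A₁.idx > 22]
59. n0.idx = "yz"  ["yz"]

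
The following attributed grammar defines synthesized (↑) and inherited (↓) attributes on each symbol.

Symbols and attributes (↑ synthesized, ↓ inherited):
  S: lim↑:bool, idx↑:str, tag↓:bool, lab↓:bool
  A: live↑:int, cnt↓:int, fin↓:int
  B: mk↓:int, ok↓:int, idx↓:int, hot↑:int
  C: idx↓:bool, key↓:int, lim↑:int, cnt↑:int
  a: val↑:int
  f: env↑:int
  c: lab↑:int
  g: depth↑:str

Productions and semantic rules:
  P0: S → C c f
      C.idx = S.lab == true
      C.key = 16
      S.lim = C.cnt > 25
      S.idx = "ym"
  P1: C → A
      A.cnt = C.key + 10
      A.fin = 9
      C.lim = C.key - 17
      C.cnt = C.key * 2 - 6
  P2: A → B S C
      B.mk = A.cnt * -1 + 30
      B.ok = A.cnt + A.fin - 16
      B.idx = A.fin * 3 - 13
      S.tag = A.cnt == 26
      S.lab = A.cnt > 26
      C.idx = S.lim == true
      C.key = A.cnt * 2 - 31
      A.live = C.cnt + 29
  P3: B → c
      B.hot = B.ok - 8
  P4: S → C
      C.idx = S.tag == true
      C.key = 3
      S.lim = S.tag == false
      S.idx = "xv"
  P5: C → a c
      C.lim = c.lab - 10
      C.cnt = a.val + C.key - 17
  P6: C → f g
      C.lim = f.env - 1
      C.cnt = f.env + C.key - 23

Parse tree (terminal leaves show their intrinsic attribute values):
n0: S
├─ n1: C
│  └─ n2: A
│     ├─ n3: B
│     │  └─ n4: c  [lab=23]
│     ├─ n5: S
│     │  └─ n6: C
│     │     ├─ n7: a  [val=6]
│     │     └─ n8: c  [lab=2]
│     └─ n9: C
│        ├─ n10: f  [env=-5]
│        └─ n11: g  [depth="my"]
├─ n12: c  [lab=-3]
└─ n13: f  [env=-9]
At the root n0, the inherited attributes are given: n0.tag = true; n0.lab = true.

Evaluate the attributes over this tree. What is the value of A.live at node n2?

1. n0.tag = true  [given at root]
2. n0.lab = true  [given at root]
3. n1.idx = true  [S.lab == true]
4. n1.key = 16  [16]
5. n2.cnt = 26  [C.key + 10]
6. n2.fin = 9  [9]
7. n3.mk = 4  [A.cnt * -1 + 30]
8. n3.ok = 19  [A.cnt + A.fin - 16]
9. n3.idx = 14  [A.fin * 3 - 13]
10. n4.lab = 23  [terminal]
11. n3.hot = 11  [B.ok - 8]
12. n5.tag = true  [A.cnt == 26]
13. n5.lab = false  [A.cnt > 26]
14. n6.idx = true  [S.tag == true]
15. n6.key = 3  [3]
16. n7.val = 6  [terminal]
17. n8.lab = 2  [terminal]
18. n6.lim = -8  [c.lab - 10]
19. n6.cnt = -8  [a.val + C.key - 17]
20. n5.lim = false  [S.tag == false]
21. n5.idx = "xv"  ["xv"]
22. n9.idx = false  [S.lim == true]
23. n9.key = 21  [A.cnt * 2 - 31]
24. n10.env = -5  [terminal]
25. n11.depth = "my"  [terminal]
26. n9.lim = -6  [f.env - 1]
27. n9.cnt = -7  [f.env + C.key - 23]
28. n2.live = 22  [C.cnt + 29]
29. n1.lim = -1  [C.key - 17]
30. n1.cnt = 26  [C.key * 2 - 6]
31. n12.lab = -3  [terminal]
32. n13.env = -9  [terminal]
33. n0.lim = true  [C.cnt > 25]
34. n0.idx = "ym"  ["ym"]

22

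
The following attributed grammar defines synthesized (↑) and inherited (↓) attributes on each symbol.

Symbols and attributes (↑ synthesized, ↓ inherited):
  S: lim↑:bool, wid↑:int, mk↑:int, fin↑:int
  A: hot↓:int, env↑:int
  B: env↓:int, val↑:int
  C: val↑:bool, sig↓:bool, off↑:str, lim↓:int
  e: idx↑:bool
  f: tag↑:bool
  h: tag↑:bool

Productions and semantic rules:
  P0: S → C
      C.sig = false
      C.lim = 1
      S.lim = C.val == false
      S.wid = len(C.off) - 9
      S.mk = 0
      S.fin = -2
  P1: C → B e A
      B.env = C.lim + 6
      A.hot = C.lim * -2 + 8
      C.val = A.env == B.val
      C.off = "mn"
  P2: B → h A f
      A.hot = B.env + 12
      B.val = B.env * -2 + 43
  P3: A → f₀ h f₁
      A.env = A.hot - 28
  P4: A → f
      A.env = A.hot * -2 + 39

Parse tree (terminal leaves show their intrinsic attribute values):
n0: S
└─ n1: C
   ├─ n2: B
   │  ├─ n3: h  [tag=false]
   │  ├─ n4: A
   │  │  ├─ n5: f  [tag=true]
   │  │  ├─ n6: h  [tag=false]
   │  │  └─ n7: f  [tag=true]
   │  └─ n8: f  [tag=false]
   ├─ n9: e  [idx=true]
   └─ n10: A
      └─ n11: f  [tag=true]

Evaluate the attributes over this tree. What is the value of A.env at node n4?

-9

1. n1.sig = false  [false]
2. n1.lim = 1  [1]
3. n2.env = 7  [C.lim + 6]
4. n3.tag = false  [terminal]
5. n4.hot = 19  [B.env + 12]
6. n5.tag = true  [terminal]
7. n6.tag = false  [terminal]
8. n7.tag = true  [terminal]
9. n4.env = -9  [A.hot - 28]
10. n8.tag = false  [terminal]
11. n2.val = 29  [B.env * -2 + 43]
12. n9.idx = true  [terminal]
13. n10.hot = 6  [C.lim * -2 + 8]
14. n11.tag = true  [terminal]
15. n10.env = 27  [A.hot * -2 + 39]
16. n1.val = false  [A.env == B.val]
17. n1.off = "mn"  ["mn"]
18. n0.lim = true  [C.val == false]
19. n0.wid = -7  [len(C.off) - 9]
20. n0.mk = 0  [0]
21. n0.fin = -2  [-2]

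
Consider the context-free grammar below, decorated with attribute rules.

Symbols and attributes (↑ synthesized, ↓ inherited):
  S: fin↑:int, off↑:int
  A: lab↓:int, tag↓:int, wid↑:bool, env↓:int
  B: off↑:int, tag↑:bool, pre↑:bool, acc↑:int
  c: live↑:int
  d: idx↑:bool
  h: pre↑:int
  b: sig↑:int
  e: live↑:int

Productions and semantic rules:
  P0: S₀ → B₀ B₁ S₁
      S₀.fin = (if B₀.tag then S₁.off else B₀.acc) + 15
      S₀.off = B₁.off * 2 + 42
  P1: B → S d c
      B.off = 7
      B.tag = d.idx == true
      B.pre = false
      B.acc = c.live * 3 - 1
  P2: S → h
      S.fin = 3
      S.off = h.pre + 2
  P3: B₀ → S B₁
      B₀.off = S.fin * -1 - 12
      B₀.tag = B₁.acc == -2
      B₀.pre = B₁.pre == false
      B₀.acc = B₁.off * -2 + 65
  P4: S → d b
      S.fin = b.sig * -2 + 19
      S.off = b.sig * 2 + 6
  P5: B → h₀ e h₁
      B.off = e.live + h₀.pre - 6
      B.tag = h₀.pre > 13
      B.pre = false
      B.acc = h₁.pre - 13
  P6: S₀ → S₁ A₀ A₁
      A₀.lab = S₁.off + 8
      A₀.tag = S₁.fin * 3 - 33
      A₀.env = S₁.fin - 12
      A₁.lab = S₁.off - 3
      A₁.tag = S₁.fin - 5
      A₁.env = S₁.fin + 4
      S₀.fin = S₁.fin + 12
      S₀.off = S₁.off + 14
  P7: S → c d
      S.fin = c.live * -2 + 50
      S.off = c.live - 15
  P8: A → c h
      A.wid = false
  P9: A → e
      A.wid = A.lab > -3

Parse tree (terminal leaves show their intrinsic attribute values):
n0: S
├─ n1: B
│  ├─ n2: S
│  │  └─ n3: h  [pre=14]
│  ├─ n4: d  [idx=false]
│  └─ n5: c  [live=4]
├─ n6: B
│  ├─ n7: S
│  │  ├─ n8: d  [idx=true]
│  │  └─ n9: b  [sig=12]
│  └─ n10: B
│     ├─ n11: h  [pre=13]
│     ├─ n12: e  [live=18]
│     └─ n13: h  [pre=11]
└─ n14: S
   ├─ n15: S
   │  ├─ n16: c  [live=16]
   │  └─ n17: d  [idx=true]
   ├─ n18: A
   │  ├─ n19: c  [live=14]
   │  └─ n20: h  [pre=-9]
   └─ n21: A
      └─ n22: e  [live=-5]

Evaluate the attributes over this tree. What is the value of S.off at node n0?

28

1. n3.pre = 14  [terminal]
2. n2.fin = 3  [3]
3. n2.off = 16  [h.pre + 2]
4. n4.idx = false  [terminal]
5. n5.live = 4  [terminal]
6. n1.off = 7  [7]
7. n1.tag = false  [d.idx == true]
8. n1.pre = false  [false]
9. n1.acc = 11  [c.live * 3 - 1]
10. n8.idx = true  [terminal]
11. n9.sig = 12  [terminal]
12. n7.fin = -5  [b.sig * -2 + 19]
13. n7.off = 30  [b.sig * 2 + 6]
14. n11.pre = 13  [terminal]
15. n12.live = 18  [terminal]
16. n13.pre = 11  [terminal]
17. n10.off = 25  [e.live + h₀.pre - 6]
18. n10.tag = false  [h₀.pre > 13]
19. n10.pre = false  [false]
20. n10.acc = -2  [h₁.pre - 13]
21. n6.off = -7  [S.fin * -1 - 12]
22. n6.tag = true  [B₁.acc == -2]
23. n6.pre = true  [B₁.pre == false]
24. n6.acc = 15  [B₁.off * -2 + 65]
25. n16.live = 16  [terminal]
26. n17.idx = true  [terminal]
27. n15.fin = 18  [c.live * -2 + 50]
28. n15.off = 1  [c.live - 15]
29. n18.lab = 9  [S₁.off + 8]
30. n18.tag = 21  [S₁.fin * 3 - 33]
31. n18.env = 6  [S₁.fin - 12]
32. n19.live = 14  [terminal]
33. n20.pre = -9  [terminal]
34. n18.wid = false  [false]
35. n21.lab = -2  [S₁.off - 3]
36. n21.tag = 13  [S₁.fin - 5]
37. n21.env = 22  [S₁.fin + 4]
38. n22.live = -5  [terminal]
39. n21.wid = true  [A.lab > -3]
40. n14.fin = 30  [S₁.fin + 12]
41. n14.off = 15  [S₁.off + 14]
42. n0.fin = 26  [(if B₀.tag then S₁.off else B₀.acc) + 15]
43. n0.off = 28  [B₁.off * 2 + 42]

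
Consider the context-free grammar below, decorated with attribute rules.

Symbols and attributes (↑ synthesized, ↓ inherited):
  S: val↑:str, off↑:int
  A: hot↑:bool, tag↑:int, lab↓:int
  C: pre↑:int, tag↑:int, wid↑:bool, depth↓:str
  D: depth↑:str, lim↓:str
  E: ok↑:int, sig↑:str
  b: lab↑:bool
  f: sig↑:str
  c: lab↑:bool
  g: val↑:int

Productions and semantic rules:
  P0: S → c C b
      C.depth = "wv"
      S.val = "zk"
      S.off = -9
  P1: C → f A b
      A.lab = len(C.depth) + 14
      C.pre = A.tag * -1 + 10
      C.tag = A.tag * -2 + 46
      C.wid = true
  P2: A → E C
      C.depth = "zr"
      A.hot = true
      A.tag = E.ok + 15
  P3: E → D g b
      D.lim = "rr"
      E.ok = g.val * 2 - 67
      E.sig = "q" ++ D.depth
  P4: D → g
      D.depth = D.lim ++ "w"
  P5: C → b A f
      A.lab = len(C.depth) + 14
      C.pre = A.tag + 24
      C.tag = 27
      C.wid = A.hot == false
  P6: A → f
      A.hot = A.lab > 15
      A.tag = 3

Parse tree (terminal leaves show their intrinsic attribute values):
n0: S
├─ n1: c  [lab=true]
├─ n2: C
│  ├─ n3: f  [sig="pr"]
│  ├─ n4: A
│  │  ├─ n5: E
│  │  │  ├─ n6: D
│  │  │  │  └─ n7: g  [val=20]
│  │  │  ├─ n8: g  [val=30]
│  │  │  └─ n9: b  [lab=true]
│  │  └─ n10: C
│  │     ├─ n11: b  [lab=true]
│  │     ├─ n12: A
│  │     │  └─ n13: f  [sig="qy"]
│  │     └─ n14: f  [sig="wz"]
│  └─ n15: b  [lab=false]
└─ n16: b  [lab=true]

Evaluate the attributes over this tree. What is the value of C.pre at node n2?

1. n1.lab = true  [terminal]
2. n2.depth = "wv"  ["wv"]
3. n3.sig = "pr"  [terminal]
4. n4.lab = 16  [len(C.depth) + 14]
5. n6.lim = "rr"  ["rr"]
6. n7.val = 20  [terminal]
7. n6.depth = "rrw"  [D.lim ++ "w"]
8. n8.val = 30  [terminal]
9. n9.lab = true  [terminal]
10. n5.ok = -7  [g.val * 2 - 67]
11. n5.sig = "qrrw"  ["q" ++ D.depth]
12. n10.depth = "zr"  ["zr"]
13. n11.lab = true  [terminal]
14. n12.lab = 16  [len(C.depth) + 14]
15. n13.sig = "qy"  [terminal]
16. n12.hot = true  [A.lab > 15]
17. n12.tag = 3  [3]
18. n14.sig = "wz"  [terminal]
19. n10.pre = 27  [A.tag + 24]
20. n10.tag = 27  [27]
21. n10.wid = false  [A.hot == false]
22. n4.hot = true  [true]
23. n4.tag = 8  [E.ok + 15]
24. n15.lab = false  [terminal]
25. n2.pre = 2  [A.tag * -1 + 10]
26. n2.tag = 30  [A.tag * -2 + 46]
27. n2.wid = true  [true]
28. n16.lab = true  [terminal]
29. n0.val = "zk"  ["zk"]
30. n0.off = -9  [-9]

2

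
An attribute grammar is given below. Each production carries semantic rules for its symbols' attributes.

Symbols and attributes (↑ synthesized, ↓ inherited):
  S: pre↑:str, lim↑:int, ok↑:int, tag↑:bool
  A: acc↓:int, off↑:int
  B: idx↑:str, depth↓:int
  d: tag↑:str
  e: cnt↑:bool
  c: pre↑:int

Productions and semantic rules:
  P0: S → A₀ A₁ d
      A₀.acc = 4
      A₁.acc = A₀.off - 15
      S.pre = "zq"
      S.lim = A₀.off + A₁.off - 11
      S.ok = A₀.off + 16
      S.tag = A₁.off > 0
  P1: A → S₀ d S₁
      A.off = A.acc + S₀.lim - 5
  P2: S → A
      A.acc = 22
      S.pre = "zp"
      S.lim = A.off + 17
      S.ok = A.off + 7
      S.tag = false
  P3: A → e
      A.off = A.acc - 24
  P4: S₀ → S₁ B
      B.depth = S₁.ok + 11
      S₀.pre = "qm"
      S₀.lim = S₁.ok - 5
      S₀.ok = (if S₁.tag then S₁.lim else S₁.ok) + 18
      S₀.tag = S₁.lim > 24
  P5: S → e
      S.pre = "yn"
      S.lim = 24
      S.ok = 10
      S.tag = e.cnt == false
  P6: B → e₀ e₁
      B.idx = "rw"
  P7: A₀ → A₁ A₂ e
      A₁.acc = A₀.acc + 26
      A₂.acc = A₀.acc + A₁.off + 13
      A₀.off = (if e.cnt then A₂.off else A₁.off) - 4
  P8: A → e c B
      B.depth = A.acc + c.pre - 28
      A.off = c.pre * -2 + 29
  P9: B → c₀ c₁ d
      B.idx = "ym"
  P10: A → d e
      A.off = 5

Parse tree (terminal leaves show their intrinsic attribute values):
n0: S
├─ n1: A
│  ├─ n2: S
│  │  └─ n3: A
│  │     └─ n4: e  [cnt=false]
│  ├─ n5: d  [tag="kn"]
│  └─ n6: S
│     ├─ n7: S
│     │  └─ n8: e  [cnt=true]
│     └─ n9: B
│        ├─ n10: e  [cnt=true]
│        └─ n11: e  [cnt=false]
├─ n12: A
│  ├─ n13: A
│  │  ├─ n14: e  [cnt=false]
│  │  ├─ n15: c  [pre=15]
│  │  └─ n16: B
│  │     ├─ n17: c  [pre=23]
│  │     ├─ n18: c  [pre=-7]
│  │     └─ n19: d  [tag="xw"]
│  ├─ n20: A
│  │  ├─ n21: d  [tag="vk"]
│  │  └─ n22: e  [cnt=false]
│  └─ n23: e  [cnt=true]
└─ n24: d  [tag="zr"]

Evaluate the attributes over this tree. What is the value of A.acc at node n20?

1. n1.acc = 4  [4]
2. n3.acc = 22  [22]
3. n4.cnt = false  [terminal]
4. n3.off = -2  [A.acc - 24]
5. n2.pre = "zp"  ["zp"]
6. n2.lim = 15  [A.off + 17]
7. n2.ok = 5  [A.off + 7]
8. n2.tag = false  [false]
9. n5.tag = "kn"  [terminal]
10. n8.cnt = true  [terminal]
11. n7.pre = "yn"  ["yn"]
12. n7.lim = 24  [24]
13. n7.ok = 10  [10]
14. n7.tag = false  [e.cnt == false]
15. n9.depth = 21  [S₁.ok + 11]
16. n10.cnt = true  [terminal]
17. n11.cnt = false  [terminal]
18. n9.idx = "rw"  ["rw"]
19. n6.pre = "qm"  ["qm"]
20. n6.lim = 5  [S₁.ok - 5]
21. n6.ok = 28  [(if S₁.tag then S₁.lim else S₁.ok) + 18]
22. n6.tag = false  [S₁.lim > 24]
23. n1.off = 14  [A.acc + S₀.lim - 5]
24. n12.acc = -1  [A₀.off - 15]
25. n13.acc = 25  [A₀.acc + 26]
26. n14.cnt = false  [terminal]
27. n15.pre = 15  [terminal]
28. n16.depth = 12  [A.acc + c.pre - 28]
29. n17.pre = 23  [terminal]
30. n18.pre = -7  [terminal]
31. n19.tag = "xw"  [terminal]
32. n16.idx = "ym"  ["ym"]
33. n13.off = -1  [c.pre * -2 + 29]
34. n20.acc = 11  [A₀.acc + A₁.off + 13]
35. n21.tag = "vk"  [terminal]
36. n22.cnt = false  [terminal]
37. n20.off = 5  [5]
38. n23.cnt = true  [terminal]
39. n12.off = 1  [(if e.cnt then A₂.off else A₁.off) - 4]
40. n24.tag = "zr"  [terminal]
41. n0.pre = "zq"  ["zq"]
42. n0.lim = 4  [A₀.off + A₁.off - 11]
43. n0.ok = 30  [A₀.off + 16]
44. n0.tag = true  [A₁.off > 0]

11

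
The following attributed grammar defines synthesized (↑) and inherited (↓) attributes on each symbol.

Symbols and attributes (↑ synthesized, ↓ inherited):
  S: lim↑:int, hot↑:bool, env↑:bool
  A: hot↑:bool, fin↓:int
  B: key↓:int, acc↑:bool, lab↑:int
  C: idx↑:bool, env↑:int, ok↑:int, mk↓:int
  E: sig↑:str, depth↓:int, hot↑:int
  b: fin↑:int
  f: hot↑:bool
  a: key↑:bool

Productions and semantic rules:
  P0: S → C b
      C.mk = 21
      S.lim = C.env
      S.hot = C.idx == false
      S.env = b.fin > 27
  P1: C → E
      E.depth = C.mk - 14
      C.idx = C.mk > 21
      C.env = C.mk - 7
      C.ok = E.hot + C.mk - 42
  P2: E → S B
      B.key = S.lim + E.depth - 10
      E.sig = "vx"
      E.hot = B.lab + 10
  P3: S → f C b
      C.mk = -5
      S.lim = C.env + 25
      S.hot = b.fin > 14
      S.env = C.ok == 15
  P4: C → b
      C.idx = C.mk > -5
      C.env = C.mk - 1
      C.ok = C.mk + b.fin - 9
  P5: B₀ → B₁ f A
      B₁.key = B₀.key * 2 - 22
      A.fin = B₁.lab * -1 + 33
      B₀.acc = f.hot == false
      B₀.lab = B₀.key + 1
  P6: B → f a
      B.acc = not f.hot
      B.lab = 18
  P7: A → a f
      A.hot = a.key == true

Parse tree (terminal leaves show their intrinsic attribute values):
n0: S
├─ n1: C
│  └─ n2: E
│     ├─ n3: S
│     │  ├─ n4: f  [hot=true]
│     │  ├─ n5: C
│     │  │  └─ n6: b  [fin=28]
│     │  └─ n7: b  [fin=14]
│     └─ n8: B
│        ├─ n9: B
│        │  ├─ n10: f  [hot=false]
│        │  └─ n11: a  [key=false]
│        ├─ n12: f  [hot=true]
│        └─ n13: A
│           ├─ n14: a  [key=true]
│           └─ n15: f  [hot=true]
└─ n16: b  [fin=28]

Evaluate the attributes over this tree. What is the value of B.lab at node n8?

17

1. n1.mk = 21  [21]
2. n2.depth = 7  [C.mk - 14]
3. n4.hot = true  [terminal]
4. n5.mk = -5  [-5]
5. n6.fin = 28  [terminal]
6. n5.idx = false  [C.mk > -5]
7. n5.env = -6  [C.mk - 1]
8. n5.ok = 14  [C.mk + b.fin - 9]
9. n7.fin = 14  [terminal]
10. n3.lim = 19  [C.env + 25]
11. n3.hot = false  [b.fin > 14]
12. n3.env = false  [C.ok == 15]
13. n8.key = 16  [S.lim + E.depth - 10]
14. n9.key = 10  [B₀.key * 2 - 22]
15. n10.hot = false  [terminal]
16. n11.key = false  [terminal]
17. n9.acc = true  [not f.hot]
18. n9.lab = 18  [18]
19. n12.hot = true  [terminal]
20. n13.fin = 15  [B₁.lab * -1 + 33]
21. n14.key = true  [terminal]
22. n15.hot = true  [terminal]
23. n13.hot = true  [a.key == true]
24. n8.acc = false  [f.hot == false]
25. n8.lab = 17  [B₀.key + 1]
26. n2.sig = "vx"  ["vx"]
27. n2.hot = 27  [B.lab + 10]
28. n1.idx = false  [C.mk > 21]
29. n1.env = 14  [C.mk - 7]
30. n1.ok = 6  [E.hot + C.mk - 42]
31. n16.fin = 28  [terminal]
32. n0.lim = 14  [C.env]
33. n0.hot = true  [C.idx == false]
34. n0.env = true  [b.fin > 27]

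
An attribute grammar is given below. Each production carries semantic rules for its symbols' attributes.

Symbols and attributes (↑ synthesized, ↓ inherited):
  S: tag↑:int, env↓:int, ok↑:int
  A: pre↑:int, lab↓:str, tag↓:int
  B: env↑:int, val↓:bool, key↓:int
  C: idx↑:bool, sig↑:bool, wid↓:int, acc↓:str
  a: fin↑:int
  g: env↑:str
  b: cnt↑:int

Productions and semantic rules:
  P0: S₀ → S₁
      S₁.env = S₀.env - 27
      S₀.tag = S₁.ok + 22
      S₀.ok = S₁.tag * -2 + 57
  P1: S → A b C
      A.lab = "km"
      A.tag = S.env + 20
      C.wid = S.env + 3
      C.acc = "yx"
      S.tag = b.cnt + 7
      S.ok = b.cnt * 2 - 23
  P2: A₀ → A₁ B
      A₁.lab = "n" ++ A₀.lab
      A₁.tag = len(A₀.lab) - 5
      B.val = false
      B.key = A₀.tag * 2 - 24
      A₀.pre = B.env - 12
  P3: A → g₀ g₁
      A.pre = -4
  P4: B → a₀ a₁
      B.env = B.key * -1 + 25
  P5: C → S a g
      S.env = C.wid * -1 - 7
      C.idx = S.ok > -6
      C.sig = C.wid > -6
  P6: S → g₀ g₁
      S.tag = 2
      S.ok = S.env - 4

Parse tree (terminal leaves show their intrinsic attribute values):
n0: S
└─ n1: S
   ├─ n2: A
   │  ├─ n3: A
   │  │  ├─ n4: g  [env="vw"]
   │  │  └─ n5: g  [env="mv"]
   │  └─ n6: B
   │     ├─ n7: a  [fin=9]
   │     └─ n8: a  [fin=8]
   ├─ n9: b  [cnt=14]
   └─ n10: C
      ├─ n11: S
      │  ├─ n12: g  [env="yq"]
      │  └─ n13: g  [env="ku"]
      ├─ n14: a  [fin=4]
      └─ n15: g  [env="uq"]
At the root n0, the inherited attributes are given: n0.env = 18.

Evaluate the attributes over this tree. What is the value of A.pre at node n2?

15

1. n0.env = 18  [given at root]
2. n1.env = -9  [S₀.env - 27]
3. n2.lab = "km"  ["km"]
4. n2.tag = 11  [S.env + 20]
5. n3.lab = "nkm"  ["n" ++ A₀.lab]
6. n3.tag = -3  [len(A₀.lab) - 5]
7. n4.env = "vw"  [terminal]
8. n5.env = "mv"  [terminal]
9. n3.pre = -4  [-4]
10. n6.val = false  [false]
11. n6.key = -2  [A₀.tag * 2 - 24]
12. n7.fin = 9  [terminal]
13. n8.fin = 8  [terminal]
14. n6.env = 27  [B.key * -1 + 25]
15. n2.pre = 15  [B.env - 12]
16. n9.cnt = 14  [terminal]
17. n10.wid = -6  [S.env + 3]
18. n10.acc = "yx"  ["yx"]
19. n11.env = -1  [C.wid * -1 - 7]
20. n12.env = "yq"  [terminal]
21. n13.env = "ku"  [terminal]
22. n11.tag = 2  [2]
23. n11.ok = -5  [S.env - 4]
24. n14.fin = 4  [terminal]
25. n15.env = "uq"  [terminal]
26. n10.idx = true  [S.ok > -6]
27. n10.sig = false  [C.wid > -6]
28. n1.tag = 21  [b.cnt + 7]
29. n1.ok = 5  [b.cnt * 2 - 23]
30. n0.tag = 27  [S₁.ok + 22]
31. n0.ok = 15  [S₁.tag * -2 + 57]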